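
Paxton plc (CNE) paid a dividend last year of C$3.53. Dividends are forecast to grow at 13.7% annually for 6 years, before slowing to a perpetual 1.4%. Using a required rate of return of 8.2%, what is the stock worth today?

C$96.16

Two-stage DDM. Project D₁…D_6 at 0.137, terminal growth 0.014, discount at r = 0.082.
D_1 = 4.0136
D_2 = 4.5635
D_3 = 5.1887
D_4 = 5.8995
D_5 = 6.7078
D_6 = 7.6267
Terminal value at t=6: TV = D_7/(r−g) = 7.7335/(0.082−0.014) = 113.7278
P₀ = 4.0136/(1+0.082)^1 + 4.5635/(1+0.082)^2 + 5.1887/(1+0.082)^3 + 5.8995/(1+0.082)^4 + 6.7078/(1+0.082)^5 + 7.6267/(1+0.082)^6 + 113.7278/(1+0.082)^6 = 96.1607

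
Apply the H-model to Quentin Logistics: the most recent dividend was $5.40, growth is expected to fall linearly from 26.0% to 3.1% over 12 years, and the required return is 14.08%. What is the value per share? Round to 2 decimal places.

H-model: P₀ = D₀[(1+g_L) + H(g_S−g_L)]/(r−g_L), with H = 12/2 = 6.
P₀ = 5.40 × [(1+0.031) + 6×(0.26−0.031)] / (0.1408−0.031)
   = 5.40 × 2.4050 / 0.1098 = 118.2787

$118.28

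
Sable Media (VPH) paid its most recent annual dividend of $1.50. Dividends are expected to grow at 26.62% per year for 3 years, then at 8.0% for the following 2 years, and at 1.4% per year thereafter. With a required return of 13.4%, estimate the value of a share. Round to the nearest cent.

$25.52

Three-stage DDM. Project D₁…D_5; terminal Gordon value at t=5 with g = 0.014; discount at r = 0.134.
D_1 = 1.8993
D_2 = 2.4049
D_3 = 3.0451
D_4 = 3.2887
D_5 = 3.5518
TV_5 = 3.6015/(0.134−0.014) = 30.0125
P₀ = Σ Dₜ/(1+r)ᵗ + TV_5/(1+r)^5 = 25.5201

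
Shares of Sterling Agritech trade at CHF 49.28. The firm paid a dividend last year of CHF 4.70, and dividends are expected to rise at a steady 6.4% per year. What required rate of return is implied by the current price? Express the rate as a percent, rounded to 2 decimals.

16.55%

Rearranging the constant-growth DDM: r = D₁/P₀ + g.
D₁ = 4.70 × (1 + 0.064) = 5.0008.
r = 5.0008 / 49.28 + 0.064 = 0.10148 + 0.064 = 0.16548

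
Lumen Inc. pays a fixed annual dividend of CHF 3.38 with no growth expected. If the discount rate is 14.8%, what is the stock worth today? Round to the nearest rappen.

CHF 22.84

Zero-growth DDM (perpetuity): P₀ = D/r = 3.38 / 0.148 = 22.8378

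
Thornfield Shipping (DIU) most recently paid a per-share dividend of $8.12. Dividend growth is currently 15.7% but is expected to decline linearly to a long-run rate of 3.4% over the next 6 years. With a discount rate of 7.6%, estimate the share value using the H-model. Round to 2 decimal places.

H-model: P₀ = D₀[(1+g_L) + H(g_S−g_L)]/(r−g_L), with H = 6/2 = 3.
P₀ = 8.12 × [(1+0.034) + 3×(0.157−0.034)] / (0.076−0.034)
   = 8.12 × 1.4030 / 0.042 = 271.2467

$271.25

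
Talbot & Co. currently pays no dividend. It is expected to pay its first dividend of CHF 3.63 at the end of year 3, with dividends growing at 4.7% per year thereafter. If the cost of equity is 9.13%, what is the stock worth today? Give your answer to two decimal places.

CHF 68.80

Deferred-dividend DDM. At t=2 the remaining stream is a growing perpetuity with first payment D_3 = 3.63.
V_2 = D_3/(r−g) = 3.63/(0.0913−0.047) = 81.9413
P₀ = V_2/(1+r)^2 = 81.9413/(1+0.0913)^2 = 68.8041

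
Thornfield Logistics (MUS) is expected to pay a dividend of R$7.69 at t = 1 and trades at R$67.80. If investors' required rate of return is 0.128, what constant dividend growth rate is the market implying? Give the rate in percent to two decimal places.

From P₀ = D₁/(r − g), the implied growth is g = r − D₁/P₀.
g = 0.128 − 7.69/67.80 = 0.128 − 0.11342 = 0.01458

1.46%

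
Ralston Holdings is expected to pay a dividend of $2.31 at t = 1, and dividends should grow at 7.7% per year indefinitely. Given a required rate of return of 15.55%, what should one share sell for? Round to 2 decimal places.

$29.43

Gordon growth model: P₀ = D₁/(r − g), with D₁ = 2.31 given directly.
P₀ = 2.3100 / (0.1555 − 0.077) = 2.3100 / 0.0785 = 29.4268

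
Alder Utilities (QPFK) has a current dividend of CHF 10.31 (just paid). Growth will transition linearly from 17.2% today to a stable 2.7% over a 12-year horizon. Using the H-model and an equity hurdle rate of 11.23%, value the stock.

CHF 229.29

H-model: P₀ = D₀[(1+g_L) + H(g_S−g_L)]/(r−g_L), with H = 12/2 = 6.
P₀ = 10.31 × [(1+0.027) + 6×(0.172−0.027)] / (0.1123−0.027)
   = 10.31 × 1.8970 / 0.0853 = 229.2857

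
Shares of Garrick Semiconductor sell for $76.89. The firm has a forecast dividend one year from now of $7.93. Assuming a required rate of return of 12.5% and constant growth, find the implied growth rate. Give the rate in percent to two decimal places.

2.19%

From P₀ = D₁/(r − g), the implied growth is g = r − D₁/P₀.
g = 0.125 − 7.93/76.89 = 0.125 − 0.10313 = 0.02187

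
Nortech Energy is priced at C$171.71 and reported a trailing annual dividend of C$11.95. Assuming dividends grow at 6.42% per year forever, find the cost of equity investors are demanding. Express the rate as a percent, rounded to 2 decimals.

Rearranging the constant-growth DDM: r = D₁/P₀ + g.
D₁ = 11.95 × (1 + 0.0642) = 12.7172.
r = 12.7172 / 171.71 + 0.0642 = 0.07406 + 0.0642 = 0.13826

13.83%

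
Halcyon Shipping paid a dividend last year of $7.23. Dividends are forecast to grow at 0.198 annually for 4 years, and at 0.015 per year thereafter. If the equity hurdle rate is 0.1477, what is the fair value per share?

Two-stage DDM. Project D₁…D_4 at 0.198, terminal growth 0.015, discount at r = 0.1477.
D_1 = 8.6615
D_2 = 10.3765
D_3 = 12.4311
D_4 = 14.8924
Terminal value at t=4: TV = D_5/(r−g) = 15.1158/(0.1477−0.015) = 113.9097
P₀ = 8.6615/(1+0.1477)^1 + 10.3765/(1+0.1477)^2 + 12.4311/(1+0.1477)^3 + 14.8924/(1+0.1477)^4 + 113.9097/(1+0.1477)^4 = 97.8825

$97.88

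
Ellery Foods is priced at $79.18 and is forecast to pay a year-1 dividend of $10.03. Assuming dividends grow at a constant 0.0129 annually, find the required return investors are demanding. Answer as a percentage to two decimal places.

13.96%

Rearranging the constant-growth DDM: r = D₁/P₀ + g.
r = 10.0300 / 79.18 + 0.0129 = 0.12667 + 0.0129 = 0.13957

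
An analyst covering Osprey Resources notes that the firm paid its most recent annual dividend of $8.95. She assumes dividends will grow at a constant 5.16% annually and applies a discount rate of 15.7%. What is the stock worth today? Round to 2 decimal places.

$89.30

Gordon growth model: P₀ = D₁/(r − g). D₁ = 8.95 × (1 + 0.0516) = 9.4118.
P₀ = 9.4118 / (0.157 − 0.0516) = 9.4118 / 0.1054 = 89.2962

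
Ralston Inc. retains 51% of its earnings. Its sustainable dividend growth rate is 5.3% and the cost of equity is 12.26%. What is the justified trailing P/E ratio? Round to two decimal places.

7.41

Payout ratio b = 1 − 0.51 = 0.49.
Justified trailing P/E = b(1+g)/(r−g) = 0.49×(1+0.053)/(0.1226−0.053) = 7.4134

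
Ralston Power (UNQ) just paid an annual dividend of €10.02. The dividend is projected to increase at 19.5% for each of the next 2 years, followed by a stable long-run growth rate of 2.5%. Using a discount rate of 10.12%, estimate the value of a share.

€181.40

Two-stage DDM. Project D₁…D_2 at 0.195, terminal growth 0.025, discount at r = 0.1012.
D_1 = 11.9739
D_2 = 14.3088
Terminal value at t=2: TV = D_3/(r−g) = 14.6665/(0.1012−0.025) = 192.4742
P₀ = 11.9739/(1+0.1012)^1 + 14.3088/(1+0.1012)^2 + 192.4742/(1+0.1012)^2 = 181.3963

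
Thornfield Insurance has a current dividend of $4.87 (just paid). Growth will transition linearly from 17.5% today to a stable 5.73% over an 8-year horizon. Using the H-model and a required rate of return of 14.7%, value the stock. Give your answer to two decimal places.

H-model: P₀ = D₀[(1+g_L) + H(g_S−g_L)]/(r−g_L), with H = 8/2 = 4.
P₀ = 4.87 × [(1+0.0573) + 4×(0.175−0.0573)] / (0.147−0.0573)
   = 4.87 × 1.5281 / 0.0897 = 82.9637

$82.96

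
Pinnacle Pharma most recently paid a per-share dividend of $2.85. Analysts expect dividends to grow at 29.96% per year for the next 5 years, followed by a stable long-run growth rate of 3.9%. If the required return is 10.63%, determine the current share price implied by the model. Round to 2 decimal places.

$122.13

Two-stage DDM. Project D₁…D_5 at 0.2996, terminal growth 0.039, discount at r = 0.1063.
D_1 = 3.7039
D_2 = 4.8135
D_3 = 6.2557
D_4 = 8.1299
D_5 = 10.5656
Terminal value at t=5: TV = D_6/(r−g) = 10.9776/(0.1063−0.039) = 163.1150
P₀ = 3.7039/(1+0.1063)^1 + 4.8135/(1+0.1063)^2 + 6.2557/(1+0.1063)^3 + 8.1299/(1+0.1063)^4 + 10.5656/(1+0.1063)^5 + 163.1150/(1+0.1063)^5 = 122.1346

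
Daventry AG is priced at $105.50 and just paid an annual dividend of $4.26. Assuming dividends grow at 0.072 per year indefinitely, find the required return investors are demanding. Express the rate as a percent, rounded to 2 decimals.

Rearranging the constant-growth DDM: r = D₁/P₀ + g.
D₁ = 4.26 × (1 + 0.072) = 4.5667.
r = 4.5667 / 105.50 + 0.072 = 0.04329 + 0.072 = 0.11529

11.53%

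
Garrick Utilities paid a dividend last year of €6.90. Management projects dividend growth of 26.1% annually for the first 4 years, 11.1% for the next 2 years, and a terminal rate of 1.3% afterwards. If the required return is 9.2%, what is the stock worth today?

€228.09

Three-stage DDM. Project D₁…D_6; terminal Gordon value at t=6 with g = 0.013; discount at r = 0.092.
D_1 = 8.7009
D_2 = 10.9718
D_3 = 13.8355
D_4 = 17.4465
D_5 = 19.3831
D_6 = 21.5346
TV_6 = 21.8146/(0.092−0.013) = 276.1340
P₀ = Σ Dₜ/(1+r)ᵗ + TV_6/(1+r)^6 = 228.0944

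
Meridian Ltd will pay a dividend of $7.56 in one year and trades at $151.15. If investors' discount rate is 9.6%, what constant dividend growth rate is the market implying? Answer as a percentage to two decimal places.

From P₀ = D₁/(r − g), the implied growth is g = r − D₁/P₀.
g = 0.096 − 7.56/151.15 = 0.096 − 0.05002 = 0.04598

4.60%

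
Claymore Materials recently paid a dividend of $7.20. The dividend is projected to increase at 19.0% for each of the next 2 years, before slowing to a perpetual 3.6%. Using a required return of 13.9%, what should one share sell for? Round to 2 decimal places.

$94.43

Two-stage DDM. Project D₁…D_2 at 0.19, terminal growth 0.036, discount at r = 0.139.
D_1 = 8.5680
D_2 = 10.1959
Terminal value at t=2: TV = D_3/(r−g) = 10.5630/(0.139−0.036) = 102.5531
P₀ = 8.5680/(1+0.139)^1 + 10.1959/(1+0.139)^2 + 102.5531/(1+0.139)^2 = 94.4315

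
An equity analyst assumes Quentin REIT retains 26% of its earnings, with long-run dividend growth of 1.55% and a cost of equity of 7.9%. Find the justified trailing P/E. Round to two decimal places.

11.83

Payout ratio b = 1 − 0.26 = 0.74.
Justified trailing P/E = b(1+g)/(r−g) = 0.74×(1+0.0155)/(0.079−0.0155) = 11.8342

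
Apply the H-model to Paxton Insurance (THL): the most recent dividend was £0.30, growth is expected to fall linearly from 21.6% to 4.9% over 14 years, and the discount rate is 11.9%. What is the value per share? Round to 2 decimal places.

H-model: P₀ = D₀[(1+g_L) + H(g_S−g_L)]/(r−g_L), with H = 14/2 = 7.
P₀ = 0.30 × [(1+0.049) + 7×(0.216−0.049)] / (0.119−0.049)
   = 0.30 × 2.2180 / 0.07 = 9.5057

£9.51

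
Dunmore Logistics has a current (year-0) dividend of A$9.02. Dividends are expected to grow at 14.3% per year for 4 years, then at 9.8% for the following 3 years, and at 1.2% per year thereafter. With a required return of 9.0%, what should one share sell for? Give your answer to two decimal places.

Three-stage DDM. Project D₁…D_7; terminal Gordon value at t=7 with g = 0.012; discount at r = 0.09.
D_1 = 10.3099
D_2 = 11.7842
D_3 = 13.4693
D_4 = 15.3954
D_5 = 16.9042
D_6 = 18.5608
D_7 = 20.3797
TV_7 = 20.6243/(0.09−0.012) = 264.4140
P₀ = Σ Dₜ/(1+r)ᵗ + TV_7/(1+r)^7 = 218.5300

A$218.53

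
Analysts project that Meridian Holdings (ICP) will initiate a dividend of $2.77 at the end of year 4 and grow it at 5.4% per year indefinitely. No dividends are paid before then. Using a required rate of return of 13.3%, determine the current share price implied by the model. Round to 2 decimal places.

$24.11

Deferred-dividend DDM. At t=3 the remaining stream is a growing perpetuity with first payment D_4 = 2.77.
V_3 = D_4/(r−g) = 2.77/(0.133−0.054) = 35.0633
P₀ = V_3/(1+r)^3 = 35.0633/(1+0.133)^3 = 24.1081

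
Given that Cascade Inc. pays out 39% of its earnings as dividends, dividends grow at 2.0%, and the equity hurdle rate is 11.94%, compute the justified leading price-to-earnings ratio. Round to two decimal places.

3.92

Justified leading P/E = b/(r−g) = 0.39/(0.1194−0.02) = 3.9235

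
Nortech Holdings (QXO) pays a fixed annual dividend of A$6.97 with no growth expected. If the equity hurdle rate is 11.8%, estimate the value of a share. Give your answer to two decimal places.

Zero-growth DDM (perpetuity): P₀ = D/r = 6.97 / 0.118 = 59.0678

A$59.07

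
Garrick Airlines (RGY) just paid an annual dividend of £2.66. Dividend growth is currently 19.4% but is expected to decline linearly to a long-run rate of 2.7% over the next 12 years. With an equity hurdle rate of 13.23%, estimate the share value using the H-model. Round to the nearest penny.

£51.25

H-model: P₀ = D₀[(1+g_L) + H(g_S−g_L)]/(r−g_L), with H = 12/2 = 6.
P₀ = 2.66 × [(1+0.027) + 6×(0.194−0.027)] / (0.1323−0.027)
   = 2.66 × 2.0290 / 0.1053 = 51.2549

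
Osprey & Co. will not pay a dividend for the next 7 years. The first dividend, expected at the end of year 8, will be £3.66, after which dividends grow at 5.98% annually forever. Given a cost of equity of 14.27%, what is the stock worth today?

£17.35

Deferred-dividend DDM. At t=7 the remaining stream is a growing perpetuity with first payment D_8 = 3.66.
V_7 = D_8/(r−g) = 3.66/(0.1427−0.0598) = 44.1496
P₀ = V_7/(1+r)^7 = 44.1496/(1+0.1427)^7 = 17.3541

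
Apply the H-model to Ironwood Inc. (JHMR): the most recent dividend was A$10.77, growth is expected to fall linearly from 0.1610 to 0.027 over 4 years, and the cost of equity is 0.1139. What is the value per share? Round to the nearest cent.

A$160.50

H-model: P₀ = D₀[(1+g_L) + H(g_S−g_L)]/(r−g_L), with H = 4/2 = 2.
P₀ = 10.77 × [(1+0.027) + 2×(0.161−0.027)] / (0.1139−0.027)
   = 10.77 × 1.2950 / 0.0869 = 160.4965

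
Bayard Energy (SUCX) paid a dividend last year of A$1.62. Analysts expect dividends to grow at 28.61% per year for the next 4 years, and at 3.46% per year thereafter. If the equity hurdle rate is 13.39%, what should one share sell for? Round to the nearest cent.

A$36.90

Two-stage DDM. Project D₁…D_4 at 0.2861, terminal growth 0.0346, discount at r = 0.1339.
D_1 = 2.0835
D_2 = 2.6796
D_3 = 3.4462
D_4 = 4.4321
Terminal value at t=4: TV = D_5/(r−g) = 4.5855/(0.1339−0.0346) = 46.1782
P₀ = 2.0835/(1+0.1339)^1 + 2.6796/(1+0.1339)^2 + 3.4462/(1+0.1339)^3 + 4.4321/(1+0.1339)^4 + 46.1782/(1+0.1339)^4 = 36.9008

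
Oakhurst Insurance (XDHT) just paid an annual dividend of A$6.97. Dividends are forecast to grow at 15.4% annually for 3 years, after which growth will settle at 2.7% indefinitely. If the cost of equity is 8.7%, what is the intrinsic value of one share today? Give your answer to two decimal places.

A$166.35

Two-stage DDM. Project D₁…D_3 at 0.154, terminal growth 0.027, discount at r = 0.087.
D_1 = 8.0434
D_2 = 9.2821
D_3 = 10.7115
Terminal value at t=3: TV = D_4/(r−g) = 11.0007/(0.087−0.027) = 183.3451
P₀ = 8.0434/(1+0.087)^1 + 9.2821/(1+0.087)^2 + 10.7115/(1+0.087)^3 + 183.3451/(1+0.087)^3 = 166.3468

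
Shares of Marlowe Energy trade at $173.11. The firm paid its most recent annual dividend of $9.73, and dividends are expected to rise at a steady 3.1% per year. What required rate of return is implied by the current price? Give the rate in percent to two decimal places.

Rearranging the constant-growth DDM: r = D₁/P₀ + g.
D₁ = 9.73 × (1 + 0.031) = 10.0316.
r = 10.0316 / 173.11 + 0.031 = 0.05795 + 0.031 = 0.08895

8.89%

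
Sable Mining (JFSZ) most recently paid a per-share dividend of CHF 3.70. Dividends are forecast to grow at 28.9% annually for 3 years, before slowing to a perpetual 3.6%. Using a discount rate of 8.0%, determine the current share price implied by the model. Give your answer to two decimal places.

CHF 164.09

Two-stage DDM. Project D₁…D_3 at 0.289, terminal growth 0.036, discount at r = 0.08.
D_1 = 4.7693
D_2 = 6.1476
D_3 = 7.9243
Terminal value at t=3: TV = D_4/(r−g) = 8.2096/(0.08−0.036) = 186.5811
P₀ = 4.7693/(1+0.08)^1 + 6.1476/(1+0.08)^2 + 7.9243/(1+0.08)^3 + 186.5811/(1+0.08)^3 = 164.0912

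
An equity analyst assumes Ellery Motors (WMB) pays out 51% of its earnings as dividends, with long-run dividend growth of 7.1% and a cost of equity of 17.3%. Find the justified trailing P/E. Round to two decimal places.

Justified trailing P/E = b(1+g)/(r−g) = 0.51×(1+0.071)/(0.173−0.071) = 5.3550

5.35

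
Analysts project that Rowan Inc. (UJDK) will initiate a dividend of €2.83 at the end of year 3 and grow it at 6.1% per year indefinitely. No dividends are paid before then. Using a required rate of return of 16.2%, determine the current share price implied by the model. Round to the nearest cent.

Deferred-dividend DDM. At t=2 the remaining stream is a growing perpetuity with first payment D_3 = 2.83.
V_2 = D_3/(r−g) = 2.83/(0.162−0.061) = 28.0198
P₀ = V_2/(1+r)^2 = 28.0198/(1+0.162)^2 = 20.7517

€20.75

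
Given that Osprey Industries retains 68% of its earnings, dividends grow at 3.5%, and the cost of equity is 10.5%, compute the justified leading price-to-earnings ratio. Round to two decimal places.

4.57

Payout ratio b = 1 − 0.68 = 0.32.
Justified leading P/E = b/(r−g) = 0.32/(0.105−0.035) = 4.5714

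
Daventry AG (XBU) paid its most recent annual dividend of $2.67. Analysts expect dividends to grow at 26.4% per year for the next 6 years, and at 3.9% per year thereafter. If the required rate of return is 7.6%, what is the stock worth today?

Two-stage DDM. Project D₁…D_6 at 0.264, terminal growth 0.039, discount at r = 0.076.
D_1 = 3.3749
D_2 = 4.2658
D_3 = 5.3920
D_4 = 6.8155
D_5 = 8.6148
D_6 = 10.8891
Terminal value at t=6: TV = D_7/(r−g) = 11.3138/(0.076−0.039) = 305.7789
P₀ = 3.3749/(1+0.076)^1 + 4.2658/(1+0.076)^2 + 5.3920/(1+0.076)^3 + 6.8155/(1+0.076)^4 + 8.6148/(1+0.076)^5 + 10.8891/(1+0.076)^6 + 305.7789/(1+0.076)^6 = 226.2539

$226.25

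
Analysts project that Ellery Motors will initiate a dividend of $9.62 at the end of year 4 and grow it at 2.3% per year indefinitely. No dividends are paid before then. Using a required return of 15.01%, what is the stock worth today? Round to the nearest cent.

$49.75

Deferred-dividend DDM. At t=3 the remaining stream is a growing perpetuity with first payment D_4 = 9.62.
V_3 = D_4/(r−g) = 9.62/(0.1501−0.023) = 75.6884
P₀ = V_3/(1+r)^3 = 75.6884/(1+0.1501)^3 = 49.7534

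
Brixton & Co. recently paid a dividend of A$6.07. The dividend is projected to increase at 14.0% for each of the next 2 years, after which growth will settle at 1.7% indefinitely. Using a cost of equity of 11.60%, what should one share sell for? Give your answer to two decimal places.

A$77.60

Two-stage DDM. Project D₁…D_2 at 0.14, terminal growth 0.017, discount at r = 0.116.
D_1 = 6.9198
D_2 = 7.8886
Terminal value at t=2: TV = D_3/(r−g) = 8.0227/(0.116−0.017) = 81.0371
P₀ = 6.9198/(1+0.116)^1 + 7.8886/(1+0.116)^2 + 81.0371/(1+0.116)^2 = 77.6007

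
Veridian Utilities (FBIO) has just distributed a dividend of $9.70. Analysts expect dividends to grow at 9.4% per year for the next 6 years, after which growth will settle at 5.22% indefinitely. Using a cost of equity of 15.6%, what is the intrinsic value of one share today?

$118.84

Two-stage DDM. Project D₁…D_6 at 0.094, terminal growth 0.0522, discount at r = 0.156.
D_1 = 10.6118
D_2 = 11.6093
D_3 = 12.7006
D_4 = 13.8944
D_5 = 15.2005
D_6 = 16.6294
Terminal value at t=6: TV = D_7/(r−g) = 17.4974/(0.156−0.0522) = 168.5686
P₀ = 10.6118/(1+0.156)^1 + 11.6093/(1+0.156)^2 + 12.7006/(1+0.156)^3 + 13.8944/(1+0.156)^4 + 15.2005/(1+0.156)^5 + 16.6294/(1+0.156)^6 + 168.5686/(1+0.156)^6 = 118.8373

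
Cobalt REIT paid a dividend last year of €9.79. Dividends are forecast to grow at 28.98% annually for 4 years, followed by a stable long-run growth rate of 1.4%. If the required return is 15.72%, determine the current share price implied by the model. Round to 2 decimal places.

€158.73

Two-stage DDM. Project D₁…D_4 at 0.2898, terminal growth 0.014, discount at r = 0.1572.
D_1 = 12.6271
D_2 = 16.2865
D_3 = 21.0063
D_4 = 27.0939
Terminal value at t=4: TV = D_5/(r−g) = 27.4733/(0.1572−0.014) = 191.8523
P₀ = 12.6271/(1+0.1572)^1 + 16.2865/(1+0.1572)^2 + 21.0063/(1+0.1572)^3 + 27.0939/(1+0.1572)^4 + 191.8523/(1+0.1572)^4 = 158.7264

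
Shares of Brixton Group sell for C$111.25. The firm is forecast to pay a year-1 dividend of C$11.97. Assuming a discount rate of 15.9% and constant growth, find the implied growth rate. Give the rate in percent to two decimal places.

5.14%

From P₀ = D₁/(r − g), the implied growth is g = r − D₁/P₀.
g = 0.159 − 11.97/111.25 = 0.159 − 0.10760 = 0.05140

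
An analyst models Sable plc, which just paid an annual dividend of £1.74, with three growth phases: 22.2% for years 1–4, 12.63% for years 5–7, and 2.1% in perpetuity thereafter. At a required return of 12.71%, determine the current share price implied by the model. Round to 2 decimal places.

Three-stage DDM. Project D₁…D_7; terminal Gordon value at t=7 with g = 0.021; discount at r = 0.1271.
D_1 = 2.1263
D_2 = 2.5983
D_3 = 3.1751
D_4 = 3.8800
D_5 = 4.3701
D_6 = 4.9220
D_7 = 5.5437
TV_7 = 5.6601/(0.1271−0.021) = 53.3466
P₀ = Σ Dₜ/(1+r)ᵗ + TV_7/(1+r)^7 = 38.8434

£38.84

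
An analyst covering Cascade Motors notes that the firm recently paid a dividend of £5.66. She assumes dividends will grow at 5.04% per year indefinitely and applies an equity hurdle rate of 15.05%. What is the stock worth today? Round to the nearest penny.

£59.39

Gordon growth model: P₀ = D₁/(r − g). D₁ = 5.66 × (1 + 0.0504) = 5.9453.
P₀ = 5.9453 / (0.1505 − 0.0504) = 5.9453 / 0.1001 = 59.3932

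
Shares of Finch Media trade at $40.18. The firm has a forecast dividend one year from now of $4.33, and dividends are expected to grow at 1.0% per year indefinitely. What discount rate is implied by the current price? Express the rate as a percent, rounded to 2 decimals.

Rearranging the constant-growth DDM: r = D₁/P₀ + g.
r = 4.3300 / 40.18 + 0.01 = 0.10777 + 0.01 = 0.11777

11.78%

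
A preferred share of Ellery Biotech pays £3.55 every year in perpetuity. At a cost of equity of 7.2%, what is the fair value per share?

£49.31

Zero-growth DDM (perpetuity): P₀ = D/r = 3.55 / 0.072 = 49.3056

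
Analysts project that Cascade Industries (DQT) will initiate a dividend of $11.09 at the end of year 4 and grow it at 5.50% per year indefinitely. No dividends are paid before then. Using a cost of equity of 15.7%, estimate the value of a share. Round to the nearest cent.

$70.20

Deferred-dividend DDM. At t=3 the remaining stream is a growing perpetuity with first payment D_4 = 11.09.
V_3 = D_4/(r−g) = 11.09/(0.157−0.055) = 108.7255
P₀ = V_3/(1+r)^3 = 108.7255/(1+0.157)^3 = 70.1991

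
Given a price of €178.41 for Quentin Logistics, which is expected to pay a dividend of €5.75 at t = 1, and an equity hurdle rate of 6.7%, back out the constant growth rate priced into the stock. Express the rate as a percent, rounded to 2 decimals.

From P₀ = D₁/(r − g), the implied growth is g = r − D₁/P₀.
g = 0.067 − 5.75/178.41 = 0.067 − 0.03223 = 0.03477

3.48%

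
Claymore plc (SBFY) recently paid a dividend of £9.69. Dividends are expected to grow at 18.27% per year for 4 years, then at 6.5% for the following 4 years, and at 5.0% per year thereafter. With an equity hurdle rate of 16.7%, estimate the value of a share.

Three-stage DDM. Project D₁…D_8; terminal Gordon value at t=8 with g = 0.05; discount at r = 0.167.
D_1 = 11.4604
D_2 = 13.5542
D_3 = 16.0305
D_4 = 18.9593
D_5 = 20.1916
D_6 = 21.5041
D_7 = 22.9019
D_8 = 24.3905
TV_8 = 25.6100/(0.167−0.05) = 218.8890
P₀ = Σ Dₜ/(1+r)ᵗ + TV_8/(1+r)^8 = 136.4118

£136.41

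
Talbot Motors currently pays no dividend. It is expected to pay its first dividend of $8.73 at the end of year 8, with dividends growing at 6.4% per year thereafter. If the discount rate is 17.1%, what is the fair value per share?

$27.02

Deferred-dividend DDM. At t=7 the remaining stream is a growing perpetuity with first payment D_8 = 8.73.
V_7 = D_8/(r−g) = 8.73/(0.171−0.064) = 81.5888
P₀ = V_7/(1+r)^7 = 81.5888/(1+0.171)^7 = 27.0229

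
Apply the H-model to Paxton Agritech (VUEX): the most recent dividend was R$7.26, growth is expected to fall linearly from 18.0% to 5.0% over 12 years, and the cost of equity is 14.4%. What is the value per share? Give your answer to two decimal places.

R$141.34

H-model: P₀ = D₀[(1+g_L) + H(g_S−g_L)]/(r−g_L), with H = 12/2 = 6.
P₀ = 7.26 × [(1+0.05) + 6×(0.18−0.05)] / (0.144−0.05)
   = 7.26 × 1.8300 / 0.094 = 141.3383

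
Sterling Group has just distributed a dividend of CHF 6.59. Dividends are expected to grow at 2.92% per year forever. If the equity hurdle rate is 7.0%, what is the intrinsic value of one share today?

CHF 166.24

Gordon growth model: P₀ = D₁/(r − g). D₁ = 6.59 × (1 + 0.0292) = 6.7824.
P₀ = 6.7824 / (0.07 − 0.0292) = 6.7824 / 0.0408 = 166.2360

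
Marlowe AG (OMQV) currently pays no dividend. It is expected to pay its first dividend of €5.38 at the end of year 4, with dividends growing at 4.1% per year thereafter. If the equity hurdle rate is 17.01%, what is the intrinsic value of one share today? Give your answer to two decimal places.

€26.01

Deferred-dividend DDM. At t=3 the remaining stream is a growing perpetuity with first payment D_4 = 5.38.
V_3 = D_4/(r−g) = 5.38/(0.1701−0.041) = 41.6731
P₀ = V_3/(1+r)^3 = 41.6731/(1+0.1701)^3 = 26.0128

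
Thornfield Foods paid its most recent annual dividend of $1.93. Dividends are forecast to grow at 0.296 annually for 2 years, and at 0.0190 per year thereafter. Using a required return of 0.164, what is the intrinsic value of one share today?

$21.36

Two-stage DDM. Project D₁…D_2 at 0.296, terminal growth 0.019, discount at r = 0.164.
D_1 = 2.5013
D_2 = 3.2417
Terminal value at t=2: TV = D_3/(r−g) = 3.3033/(0.164−0.019) = 22.7810
P₀ = 2.5013/(1+0.164)^1 + 3.2417/(1+0.164)^2 + 22.7810/(1+0.164)^2 = 21.3553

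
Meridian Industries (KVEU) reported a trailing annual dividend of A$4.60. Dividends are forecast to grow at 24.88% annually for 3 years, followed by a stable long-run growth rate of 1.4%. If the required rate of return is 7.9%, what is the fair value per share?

A$129.87

Two-stage DDM. Project D₁…D_3 at 0.2488, terminal growth 0.014, discount at r = 0.079.
D_1 = 5.7445
D_2 = 7.1737
D_3 = 8.9585
Terminal value at t=3: TV = D_4/(r−g) = 9.0839/(0.079−0.014) = 139.7530
P₀ = 5.7445/(1+0.079)^1 + 7.1737/(1+0.079)^2 + 8.9585/(1+0.079)^3 + 139.7530/(1+0.079)^3 = 129.8661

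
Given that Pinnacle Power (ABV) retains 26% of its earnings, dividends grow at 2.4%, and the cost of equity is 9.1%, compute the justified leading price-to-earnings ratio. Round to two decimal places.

11.04

Payout ratio b = 1 − 0.26 = 0.74.
Justified leading P/E = b/(r−g) = 0.74/(0.091−0.024) = 11.0448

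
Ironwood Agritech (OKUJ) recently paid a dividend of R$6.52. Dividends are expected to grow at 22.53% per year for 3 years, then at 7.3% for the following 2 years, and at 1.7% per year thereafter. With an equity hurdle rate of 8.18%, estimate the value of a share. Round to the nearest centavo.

R$190.22

Three-stage DDM. Project D₁…D_5; terminal Gordon value at t=5 with g = 0.017; discount at r = 0.0818.
D_1 = 7.9890
D_2 = 9.7889
D_3 = 11.9943
D_4 = 12.8699
D_5 = 13.8094
TV_5 = 14.0441/(0.0818−0.017) = 216.7306
P₀ = Σ Dₜ/(1+r)ᵗ + TV_5/(1+r)^5 = 190.2210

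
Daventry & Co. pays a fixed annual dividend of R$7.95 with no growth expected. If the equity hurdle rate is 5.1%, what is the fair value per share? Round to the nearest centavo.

R$155.88

Zero-growth DDM (perpetuity): P₀ = D/r = 7.95 / 0.051 = 155.8824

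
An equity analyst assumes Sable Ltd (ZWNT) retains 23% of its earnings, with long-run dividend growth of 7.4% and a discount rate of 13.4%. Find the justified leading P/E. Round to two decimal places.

12.83

Payout ratio b = 1 − 0.23 = 0.77.
Justified leading P/E = b/(r−g) = 0.77/(0.134−0.074) = 12.8333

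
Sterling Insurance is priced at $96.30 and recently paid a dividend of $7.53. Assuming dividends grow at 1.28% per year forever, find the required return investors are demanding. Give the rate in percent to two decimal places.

Rearranging the constant-growth DDM: r = D₁/P₀ + g.
D₁ = 7.53 × (1 + 0.0128) = 7.6264.
r = 7.6264 / 96.30 + 0.0128 = 0.07919 + 0.0128 = 0.09199

9.20%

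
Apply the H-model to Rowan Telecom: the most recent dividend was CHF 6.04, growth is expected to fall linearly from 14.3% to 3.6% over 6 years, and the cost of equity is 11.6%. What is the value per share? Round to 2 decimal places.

H-model: P₀ = D₀[(1+g_L) + H(g_S−g_L)]/(r−g_L), with H = 6/2 = 3.
P₀ = 6.04 × [(1+0.036) + 3×(0.143−0.036)] / (0.116−0.036)
   = 6.04 × 1.3570 / 0.08 = 102.4535

CHF 102.45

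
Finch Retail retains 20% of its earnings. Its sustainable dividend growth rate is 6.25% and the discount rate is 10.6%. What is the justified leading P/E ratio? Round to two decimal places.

18.39

Payout ratio b = 1 − 0.20 = 0.80.
Justified leading P/E = b/(r−g) = 0.80/(0.106−0.0625) = 18.3908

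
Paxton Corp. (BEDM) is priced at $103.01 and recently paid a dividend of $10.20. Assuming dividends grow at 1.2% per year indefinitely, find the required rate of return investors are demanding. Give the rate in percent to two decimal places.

11.22%

Rearranging the constant-growth DDM: r = D₁/P₀ + g.
D₁ = 10.20 × (1 + 0.012) = 10.3224.
r = 10.3224 / 103.01 + 0.012 = 0.10021 + 0.012 = 0.11221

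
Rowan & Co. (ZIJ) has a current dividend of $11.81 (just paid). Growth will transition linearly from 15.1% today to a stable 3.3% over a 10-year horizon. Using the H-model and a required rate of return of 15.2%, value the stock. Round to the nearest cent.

H-model: P₀ = D₀[(1+g_L) + H(g_S−g_L)]/(r−g_L), with H = 10/2 = 5.
P₀ = 11.81 × [(1+0.033) + 5×(0.151−0.033)] / (0.152−0.033)
   = 11.81 × 1.6230 / 0.119 = 161.0725

$161.07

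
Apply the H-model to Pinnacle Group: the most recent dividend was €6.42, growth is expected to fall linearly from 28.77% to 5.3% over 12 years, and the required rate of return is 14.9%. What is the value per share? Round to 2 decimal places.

€164.59

H-model: P₀ = D₀[(1+g_L) + H(g_S−g_L)]/(r−g_L), with H = 12/2 = 6.
P₀ = 6.42 × [(1+0.053) + 6×(0.2877−0.053)] / (0.149−0.053)
   = 6.42 × 2.4612 / 0.096 = 164.5927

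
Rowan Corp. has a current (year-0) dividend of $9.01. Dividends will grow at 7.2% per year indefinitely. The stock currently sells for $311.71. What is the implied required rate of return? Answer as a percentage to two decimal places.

Rearranging the constant-growth DDM: r = D₁/P₀ + g.
D₁ = 9.01 × (1 + 0.072) = 9.6587.
r = 9.6587 / 311.71 + 0.072 = 0.03099 + 0.072 = 0.10299

10.30%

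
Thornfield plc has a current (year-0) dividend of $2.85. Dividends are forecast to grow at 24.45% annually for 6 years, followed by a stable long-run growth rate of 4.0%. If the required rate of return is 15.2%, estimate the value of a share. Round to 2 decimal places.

$64.67

Two-stage DDM. Project D₁…D_6 at 0.2445, terminal growth 0.04, discount at r = 0.152.
D_1 = 3.5468
D_2 = 4.4140
D_3 = 5.4933
D_4 = 6.8364
D_5 = 8.5078
D_6 = 10.5880
Terminal value at t=6: TV = D_7/(r−g) = 11.0115/(0.152−0.04) = 98.3172
P₀ = 3.5468/(1+0.152)^1 + 4.4140/(1+0.152)^2 + 5.4933/(1+0.152)^3 + 6.8364/(1+0.152)^4 + 8.5078/(1+0.152)^5 + 10.5880/(1+0.152)^6 + 98.3172/(1+0.152)^6 = 64.6674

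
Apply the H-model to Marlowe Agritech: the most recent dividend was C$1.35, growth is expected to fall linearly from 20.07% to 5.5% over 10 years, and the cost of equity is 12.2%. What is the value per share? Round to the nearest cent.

C$35.94

H-model: P₀ = D₀[(1+g_L) + H(g_S−g_L)]/(r−g_L), with H = 10/2 = 5.
P₀ = 1.35 × [(1+0.055) + 5×(0.2007−0.055)] / (0.122−0.055)
   = 1.35 × 1.7835 / 0.067 = 35.9362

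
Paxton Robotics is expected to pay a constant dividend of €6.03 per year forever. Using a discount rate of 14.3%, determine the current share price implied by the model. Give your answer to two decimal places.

€42.17

Zero-growth DDM (perpetuity): P₀ = D/r = 6.03 / 0.143 = 42.1678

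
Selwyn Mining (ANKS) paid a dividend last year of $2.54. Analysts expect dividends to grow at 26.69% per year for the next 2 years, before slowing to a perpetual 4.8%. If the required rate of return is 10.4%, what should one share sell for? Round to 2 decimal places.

$68.86

Two-stage DDM. Project D₁…D_2 at 0.2669, terminal growth 0.048, discount at r = 0.104.
D_1 = 3.2179
D_2 = 4.0768
Terminal value at t=2: TV = D_3/(r−g) = 4.2725/(0.104−0.048) = 76.2942
P₀ = 3.2179/(1+0.104)^1 + 4.0768/(1+0.104)^2 + 76.2942/(1+0.104)^2 = 68.8567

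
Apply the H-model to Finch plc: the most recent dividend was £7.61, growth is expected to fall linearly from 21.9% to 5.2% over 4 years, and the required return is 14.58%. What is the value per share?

H-model: P₀ = D₀[(1+g_L) + H(g_S−g_L)]/(r−g_L), with H = 4/2 = 2.
P₀ = 7.61 × [(1+0.052) + 2×(0.219−0.052)] / (0.1458−0.052)
   = 7.61 × 1.3860 / 0.0938 = 112.4463

£112.45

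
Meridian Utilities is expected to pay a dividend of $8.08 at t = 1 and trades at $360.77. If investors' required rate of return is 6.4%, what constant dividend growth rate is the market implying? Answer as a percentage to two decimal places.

4.16%

From P₀ = D₁/(r − g), the implied growth is g = r − D₁/P₀.
g = 0.064 − 8.08/360.77 = 0.064 − 0.02240 = 0.04160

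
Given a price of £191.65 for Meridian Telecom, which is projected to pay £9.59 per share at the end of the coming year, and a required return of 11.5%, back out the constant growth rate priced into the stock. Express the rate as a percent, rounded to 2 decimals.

6.50%

From P₀ = D₁/(r − g), the implied growth is g = r − D₁/P₀.
g = 0.115 − 9.59/191.65 = 0.115 − 0.05004 = 0.06496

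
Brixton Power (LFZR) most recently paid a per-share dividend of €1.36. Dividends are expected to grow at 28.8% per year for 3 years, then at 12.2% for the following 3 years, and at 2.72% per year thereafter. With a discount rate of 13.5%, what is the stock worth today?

Three-stage DDM. Project D₁…D_6; terminal Gordon value at t=6 with g = 0.0272; discount at r = 0.135.
D_1 = 1.7517
D_2 = 2.2562
D_3 = 2.9059
D_4 = 3.2605
D_5 = 3.6582
D_6 = 4.1045
TV_6 = 4.2162/(0.135−0.0272) = 39.1112
P₀ = Σ Dₜ/(1+r)ᵗ + TV_6/(1+r)^6 = 29.4037

€29.40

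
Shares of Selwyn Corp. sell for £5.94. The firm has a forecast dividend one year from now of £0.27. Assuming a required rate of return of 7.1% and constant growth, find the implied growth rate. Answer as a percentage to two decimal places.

2.55%

From P₀ = D₁/(r − g), the implied growth is g = r − D₁/P₀.
g = 0.071 − 0.27/5.94 = 0.071 − 0.04545 = 0.02555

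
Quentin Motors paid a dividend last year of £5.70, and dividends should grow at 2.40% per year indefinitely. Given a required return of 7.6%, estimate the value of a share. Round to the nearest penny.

£112.25

Gordon growth model: P₀ = D₁/(r − g). D₁ = 5.70 × (1 + 0.024) = 5.8368.
P₀ = 5.8368 / (0.076 − 0.024) = 5.8368 / 0.052 = 112.2462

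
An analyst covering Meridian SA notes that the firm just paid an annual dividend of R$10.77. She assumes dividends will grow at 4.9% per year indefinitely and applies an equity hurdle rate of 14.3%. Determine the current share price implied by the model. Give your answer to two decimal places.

Gordon growth model: P₀ = D₁/(r − g). D₁ = 10.77 × (1 + 0.049) = 11.2977.
P₀ = 11.2977 / (0.143 − 0.049) = 11.2977 / 0.094 = 120.1886

R$120.19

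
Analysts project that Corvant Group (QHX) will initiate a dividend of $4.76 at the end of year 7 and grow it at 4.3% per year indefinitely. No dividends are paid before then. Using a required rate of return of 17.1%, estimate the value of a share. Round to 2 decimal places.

$14.42

Deferred-dividend DDM. At t=6 the remaining stream is a growing perpetuity with first payment D_7 = 4.76.
V_6 = D_7/(r−g) = 4.76/(0.171−0.043) = 37.1875
P₀ = V_6/(1+r)^6 = 37.1875/(1+0.171)^6 = 14.4230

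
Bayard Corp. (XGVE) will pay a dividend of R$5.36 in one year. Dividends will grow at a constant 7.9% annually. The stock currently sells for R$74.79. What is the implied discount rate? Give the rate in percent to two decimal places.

15.07%

Rearranging the constant-growth DDM: r = D₁/P₀ + g.
r = 5.3600 / 74.79 + 0.079 = 0.07167 + 0.079 = 0.15067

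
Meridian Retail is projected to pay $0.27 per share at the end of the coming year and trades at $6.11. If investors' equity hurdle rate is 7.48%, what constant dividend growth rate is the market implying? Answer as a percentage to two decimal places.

3.06%

From P₀ = D₁/(r − g), the implied growth is g = r − D₁/P₀.
g = 0.0748 − 0.27/6.11 = 0.0748 − 0.04419 = 0.03061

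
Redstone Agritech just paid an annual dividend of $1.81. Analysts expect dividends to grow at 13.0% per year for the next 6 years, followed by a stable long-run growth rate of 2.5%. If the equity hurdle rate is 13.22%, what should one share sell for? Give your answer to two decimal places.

$27.89

Two-stage DDM. Project D₁…D_6 at 0.13, terminal growth 0.025, discount at r = 0.1322.
D_1 = 2.0453
D_2 = 2.3112
D_3 = 2.6116
D_4 = 2.9512
D_5 = 3.3348
D_6 = 3.7683
Terminal value at t=6: TV = D_7/(r−g) = 3.8625/(0.1322−0.025) = 36.0312
P₀ = 2.0453/(1+0.1322)^1 + 2.3112/(1+0.1322)^2 + 2.6116/(1+0.1322)^3 + 2.9512/(1+0.1322)^4 + 3.3348/(1+0.1322)^5 + 3.7683/(1+0.1322)^6 + 36.0312/(1+0.1322)^6 = 27.8920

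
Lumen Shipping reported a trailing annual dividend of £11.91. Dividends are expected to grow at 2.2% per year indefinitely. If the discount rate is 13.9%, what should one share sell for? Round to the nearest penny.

Gordon growth model: P₀ = D₁/(r − g). D₁ = 11.91 × (1 + 0.022) = 12.1720.
P₀ = 12.1720 / (0.139 − 0.022) = 12.1720 / 0.117 = 104.0344

£104.03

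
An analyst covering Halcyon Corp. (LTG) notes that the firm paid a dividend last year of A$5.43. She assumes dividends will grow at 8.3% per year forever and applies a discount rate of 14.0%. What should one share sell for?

Gordon growth model: P₀ = D₁/(r − g). D₁ = 5.43 × (1 + 0.083) = 5.8807.
P₀ = 5.8807 / (0.14 − 0.083) = 5.8807 / 0.057 = 103.1700

A$103.17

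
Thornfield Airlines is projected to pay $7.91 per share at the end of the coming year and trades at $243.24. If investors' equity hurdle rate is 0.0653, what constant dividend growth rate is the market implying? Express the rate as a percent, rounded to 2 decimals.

From P₀ = D₁/(r − g), the implied growth is g = r − D₁/P₀.
g = 0.0653 − 7.91/243.24 = 0.0653 − 0.03252 = 0.03278

3.28%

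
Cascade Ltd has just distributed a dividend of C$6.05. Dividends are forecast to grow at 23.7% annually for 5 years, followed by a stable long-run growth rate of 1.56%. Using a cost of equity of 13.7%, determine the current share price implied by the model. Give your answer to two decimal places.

Two-stage DDM. Project D₁…D_5 at 0.237, terminal growth 0.0156, discount at r = 0.137.
D_1 = 7.4839
D_2 = 9.2575
D_3 = 11.4516
D_4 = 14.1656
D_5 = 17.5228
Terminal value at t=5: TV = D_6/(r−g) = 17.7962/(0.137−0.0156) = 146.5912
P₀ = 7.4839/(1+0.137)^1 + 9.2575/(1+0.137)^2 + 11.4516/(1+0.137)^3 + 14.1656/(1+0.137)^4 + 17.5228/(1+0.137)^5 + 146.5912/(1+0.137)^5 = 116.3761

C$116.38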